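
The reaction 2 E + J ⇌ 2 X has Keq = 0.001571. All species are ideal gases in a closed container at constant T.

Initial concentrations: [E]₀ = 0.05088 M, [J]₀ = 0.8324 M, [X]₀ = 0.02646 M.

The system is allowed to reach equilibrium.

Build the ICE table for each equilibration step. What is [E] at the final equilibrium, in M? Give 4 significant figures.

Q₀ = 0.3249 vs Keq = 0.001571 ⇒ Q>K, reverse
Step 1:
                  E         J         X
  init      0.05088    0.8324   0.02646
  Δ         0.02374   0.01187  -0.02374
  eq        0.07462    0.8443  0.002718
  solve Keq expr → x = -0.01187; check Q = 0.001571

[E]_eq = 0.07462 M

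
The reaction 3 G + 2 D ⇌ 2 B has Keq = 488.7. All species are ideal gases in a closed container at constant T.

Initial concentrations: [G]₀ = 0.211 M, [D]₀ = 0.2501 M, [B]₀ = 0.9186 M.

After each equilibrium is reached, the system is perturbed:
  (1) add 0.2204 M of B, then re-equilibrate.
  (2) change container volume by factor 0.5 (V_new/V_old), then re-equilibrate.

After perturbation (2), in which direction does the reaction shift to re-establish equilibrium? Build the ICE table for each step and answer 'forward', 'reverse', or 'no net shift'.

Q₀ = 1436 vs Keq = 488.7 ⇒ Q>K, reverse
Step 1:
                    G           D           B
  I             0.211      0.2501      0.9186
  C            0.0566     0.03774    -0.03774
  E            0.2676      0.2878      0.8809
  solve Keq expr → x = -0.01887; check Q = 488.7
Then add 0.2204 M of B.
Step 2:
                    G           D           B
  I            0.2676      0.2878       1.101
  C           0.02725     0.01817    -0.01817
  E            0.2949       0.306       1.083
  solve Keq expr → x = -0.009084; check Q = 488.7
Then change container volume by factor 0.5 (V_new/V_old).
Step 3:
                    G           D           B
  I            0.5897       0.612       2.166
  C             -0.22     -0.1467      0.1467
  E            0.3697      0.4654       2.313
  solve Keq expr → x = 0.07333; check Q = 488.7

Direction: forward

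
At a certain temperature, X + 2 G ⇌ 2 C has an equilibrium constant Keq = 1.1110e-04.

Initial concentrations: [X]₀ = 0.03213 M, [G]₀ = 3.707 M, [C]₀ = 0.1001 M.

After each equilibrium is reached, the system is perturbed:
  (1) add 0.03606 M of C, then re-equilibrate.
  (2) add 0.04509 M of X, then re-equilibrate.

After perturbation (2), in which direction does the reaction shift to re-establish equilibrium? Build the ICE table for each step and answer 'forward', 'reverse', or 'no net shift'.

Q₀ = 0.02269 vs Keq = 1.1110e-04 ⇒ Q>K, reverse
Step 1:
                    X           G           C
  I           0.03213       3.707      0.1001
  C           0.04451     0.08902    -0.08902
  E           0.07664       3.796     0.01108
  solve Keq expr → x = -0.04451; check Q = 1.1110e-04
Then add 0.03606 M of C.
Step 2:
                    X           G           C
  I           0.07664       3.796     0.04714
  C           0.01738     0.03476    -0.03476
  E           0.09402       3.831     0.01238
  solve Keq expr → x = -0.01738; check Q = 1.1110e-04
Then add 0.04509 M of X.
Step 3:
                    X           G           C
  I            0.1391       3.831     0.01238
  C         -0.001299   -0.002598    0.002598
  E            0.1378       3.828     0.01498
  solve Keq expr → x = 0.001299; check Q = 1.1110e-04

Direction: forward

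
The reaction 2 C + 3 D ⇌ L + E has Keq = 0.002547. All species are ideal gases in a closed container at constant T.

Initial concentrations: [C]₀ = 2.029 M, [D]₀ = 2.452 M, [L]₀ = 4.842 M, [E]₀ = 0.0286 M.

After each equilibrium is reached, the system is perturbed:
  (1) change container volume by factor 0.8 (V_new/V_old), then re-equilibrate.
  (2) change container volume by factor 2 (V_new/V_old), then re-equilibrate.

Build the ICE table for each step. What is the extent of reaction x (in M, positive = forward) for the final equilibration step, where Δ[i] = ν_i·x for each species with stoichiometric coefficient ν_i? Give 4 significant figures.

Q₀ = 0.002282 vs Keq = 0.002547 ⇒ Q<K, forward
Step 1:
                    C           D           L           E
  Initial       2.029       2.452       4.842      0.0286
  Change    -0.005609   -0.008414    0.002805    0.002805
  Equil         2.023       2.444       4.845      0.0314
  solve Keq expr → x = 0.002805; check Q = 0.002547
Then change container volume by factor 0.8 (V_new/V_old).
Step 2:
                    C           D           L           E
  Initial       2.529       3.054       6.056     0.03926
  Change     -0.05579    -0.08369      0.0279      0.0279
  Equil         2.473       2.971       6.084     0.06715
  solve Keq expr → x = 0.0279; check Q = 0.002547
Then change container volume by factor 2 (V_new/V_old).
Step 3:
                    C           D           L           E
  Initial       1.237       1.485       3.042     0.03358
  Change      0.05622     0.08434    -0.02811    -0.02811
  Equil         1.293        1.57       3.014    0.005464
  solve Keq expr → x = -0.02811; check Q = 0.002547

x = -0.02811 M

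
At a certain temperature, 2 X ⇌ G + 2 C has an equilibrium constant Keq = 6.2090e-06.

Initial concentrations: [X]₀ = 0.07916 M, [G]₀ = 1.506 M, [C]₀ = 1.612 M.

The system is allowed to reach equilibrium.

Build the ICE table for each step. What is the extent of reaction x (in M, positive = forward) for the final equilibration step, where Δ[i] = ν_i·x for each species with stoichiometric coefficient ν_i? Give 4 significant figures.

x = -0.8035 M

Q₀ = 624.5 vs Keq = 6.2090e-06 ⇒ Q>K, reverse
Step 1:
                    X           G           C
  init        0.07916       1.506       1.612
  Δ             1.607     -0.8035      -1.607
  eq            1.686      0.7025    0.005013
  solve Keq expr → x = -0.8035; check Q = 6.2090e-06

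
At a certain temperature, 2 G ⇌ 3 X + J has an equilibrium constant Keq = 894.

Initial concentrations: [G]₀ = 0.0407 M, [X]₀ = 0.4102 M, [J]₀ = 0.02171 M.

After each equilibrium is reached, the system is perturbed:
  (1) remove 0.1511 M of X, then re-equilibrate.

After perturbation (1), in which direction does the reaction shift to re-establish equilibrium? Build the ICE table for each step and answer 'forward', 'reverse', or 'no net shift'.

Q₀ = 0.9046 vs Keq = 894 ⇒ Q<K, forward
Step 1:
                   G          X          J
  init        0.0407     0.4102    0.02171
  Δ         -0.03853     0.0578    0.01927
  eq        0.002168      0.468    0.04098
  solve Keq expr → x = 0.01927; check Q = 894
Then remove 0.1511 M of X.
Step 2:
                   G          X          J
  init      0.002168     0.3169    0.04098
  Δ       -9.4468e-04   0.001417 4.7234e-04
  eq        0.001223     0.3183    0.04145
  solve Keq expr → x = 4.7234e-04; check Q = 894

Direction: forward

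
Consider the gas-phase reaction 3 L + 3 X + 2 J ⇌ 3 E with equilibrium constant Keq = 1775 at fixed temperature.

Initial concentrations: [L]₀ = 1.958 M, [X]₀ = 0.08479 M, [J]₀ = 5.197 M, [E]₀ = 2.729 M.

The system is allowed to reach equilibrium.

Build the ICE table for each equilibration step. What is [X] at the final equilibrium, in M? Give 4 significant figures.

[X]_eq = 0.04006 M

Q₀ = 164.4 vs Keq = 1775 ⇒ Q<K, forward
Step 1:
                  L         X         J         E
  Initial     1.958   0.08479     5.197     2.729
  Change   -0.04473  -0.04473  -0.02982   0.04473
  Equil       1.913   0.04006     5.167     2.774
  solve Keq expr → x = 0.01491; check Q = 1775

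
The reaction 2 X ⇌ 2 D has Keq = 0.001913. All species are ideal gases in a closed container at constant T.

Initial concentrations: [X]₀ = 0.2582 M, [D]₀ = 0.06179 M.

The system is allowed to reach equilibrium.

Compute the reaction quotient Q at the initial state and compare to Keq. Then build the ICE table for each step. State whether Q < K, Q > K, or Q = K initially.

Q₀ = 0.05727; Q > K (proceeds reverse)

Q₀ = 0.05727 vs Keq = 0.001913 ⇒ Q>K, reverse
Step 1:
                  X         D
  I          0.2582   0.06179
  C         0.04838  -0.04838
  E          0.3066   0.01341
  solve Keq expr → x = -0.02419; check Q = 0.001913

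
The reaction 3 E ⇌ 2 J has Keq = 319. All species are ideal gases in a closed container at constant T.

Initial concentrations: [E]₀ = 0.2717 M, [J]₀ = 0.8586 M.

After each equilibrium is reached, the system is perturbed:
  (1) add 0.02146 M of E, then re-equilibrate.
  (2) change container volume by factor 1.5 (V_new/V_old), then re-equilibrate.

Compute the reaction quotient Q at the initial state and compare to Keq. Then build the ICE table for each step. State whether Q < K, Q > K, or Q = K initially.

Q₀ = 36.75; Q < K (proceeds forward)

Q₀ = 36.75 vs Keq = 319 ⇒ Q<K, forward
Step 1:
                    E           J
  Initial      0.2717      0.8586
  Change      -0.1307     0.08713
  Equil         0.141      0.9457
  solve Keq expr → x = 0.04356; check Q = 319
Then add 0.02146 M of E.
Step 2:
                    E           J
  Initial      0.1625      0.9457
  Change     -0.02013     0.01342
  Equil        0.1423      0.9591
  solve Keq expr → x = 0.00671; check Q = 319
Then change container volume by factor 1.5 (V_new/V_old).
Step 3:
                    E           J
  Initial     0.09489      0.6394
  Change      0.01277   -0.008511
  Equil        0.1077      0.6309
  solve Keq expr → x = -0.004255; check Q = 319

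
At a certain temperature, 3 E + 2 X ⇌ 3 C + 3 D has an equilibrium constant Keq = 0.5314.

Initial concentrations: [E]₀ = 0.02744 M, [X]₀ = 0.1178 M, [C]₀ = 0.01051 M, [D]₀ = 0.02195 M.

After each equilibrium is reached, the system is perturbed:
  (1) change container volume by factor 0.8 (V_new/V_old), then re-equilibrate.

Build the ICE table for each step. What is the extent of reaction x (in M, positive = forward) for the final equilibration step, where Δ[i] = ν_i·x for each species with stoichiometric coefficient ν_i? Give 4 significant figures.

x = -1.5828e-04 M

Q₀ = 4.2822e-05 vs Keq = 0.5314 ⇒ Q<K, forward
Step 1:
                    E           X           C           D
  I           0.02744      0.1178     0.01051     0.02195
  C          -0.02022    -0.01348     0.02022     0.02022
  E           0.00722      0.1043     0.03073     0.04217
  solve Keq expr → x = 0.00674; check Q = 0.5314
Then change container volume by factor 0.8 (V_new/V_old).
Step 2:
                    E           X           C           D
  I          0.009025      0.1304     0.03841     0.05271
  C        4.7483e-04  3.1656e-04 -4.7483e-04 -4.7483e-04
  E          0.009499      0.1307     0.03794     0.05224
  solve Keq expr → x = -1.5828e-04; check Q = 0.5314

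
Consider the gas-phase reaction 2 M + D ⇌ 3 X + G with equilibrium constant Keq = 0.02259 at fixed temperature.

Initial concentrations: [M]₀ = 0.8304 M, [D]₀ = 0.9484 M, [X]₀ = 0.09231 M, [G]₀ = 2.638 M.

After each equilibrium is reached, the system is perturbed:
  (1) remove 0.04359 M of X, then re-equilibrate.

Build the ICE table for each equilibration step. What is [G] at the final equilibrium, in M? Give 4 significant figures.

Q₀ = 0.003173 vs Keq = 0.02259 ⇒ Q<K, forward
Step 1:
                   M          D          X          G
  I           0.8304     0.9484    0.09231      2.638
  C         -0.05061   -0.02531    0.07592    0.02531
  E           0.7798     0.9231     0.1682      2.663
  solve Keq expr → x = 0.02531; check Q = 0.02259
Then remove 0.04359 M of X.
Step 2:
                   M          D          X          G
  I           0.7798     0.9231     0.1246      2.663
  C         -0.02587   -0.01294    0.03881    0.01294
  E           0.7539     0.9102     0.1634      2.676
  solve Keq expr → x = 0.01294; check Q = 0.02259

[G]_eq = 2.676 M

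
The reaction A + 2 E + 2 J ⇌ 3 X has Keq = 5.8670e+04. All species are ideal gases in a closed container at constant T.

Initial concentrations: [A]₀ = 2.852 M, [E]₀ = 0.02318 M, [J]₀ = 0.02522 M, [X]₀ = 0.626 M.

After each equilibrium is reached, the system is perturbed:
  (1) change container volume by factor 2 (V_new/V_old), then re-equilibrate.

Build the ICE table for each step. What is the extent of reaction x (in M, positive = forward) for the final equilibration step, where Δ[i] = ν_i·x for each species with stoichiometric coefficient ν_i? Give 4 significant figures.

Q₀ = 2.5168e+05 vs Keq = 5.8670e+04 ⇒ Q>K, reverse
Step 1:
                   A          E          J          X
  Initial      2.852    0.02318    0.02522      0.626
  Change    0.004986   0.009972   0.009972   -0.01496
  Equil        2.857    0.03315    0.03519      0.611
  solve Keq expr → x = -0.004986; check Q = 5.8670e+04
Then change container volume by factor 2 (V_new/V_old).
Step 2:
                   A          E          J          X
  Initial      1.428    0.01658     0.0176     0.3055
  Change     0.00324    0.00648    0.00648   -0.00972
  Equil        1.432    0.02306    0.02408     0.2958
  solve Keq expr → x = -0.00324; check Q = 5.8670e+04

x = -0.00324 M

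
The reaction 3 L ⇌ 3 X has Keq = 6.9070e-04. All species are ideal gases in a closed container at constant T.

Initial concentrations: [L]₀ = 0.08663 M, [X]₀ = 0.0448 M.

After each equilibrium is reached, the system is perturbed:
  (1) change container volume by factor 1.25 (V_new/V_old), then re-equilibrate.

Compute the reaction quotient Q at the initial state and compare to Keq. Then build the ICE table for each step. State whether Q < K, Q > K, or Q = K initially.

Q₀ = 0.1383 vs Keq = 6.9070e-04 ⇒ Q>K, reverse
Step 1:
                   L          X
  init       0.08663     0.0448
  Δ          0.03413   -0.03413
  eq          0.1208    0.01067
  solve Keq expr → x = -0.01138; check Q = 6.9070e-04
Then change container volume by factor 1.25 (V_new/V_old).
Step 2:
                   L          X
  init        0.0966   0.008539
  Δ                0          0
  eq          0.0966   0.008539
  solve Keq expr → x = 0; check Q = 6.9070e-04

Q₀ = 0.1383; Q > K (proceeds reverse)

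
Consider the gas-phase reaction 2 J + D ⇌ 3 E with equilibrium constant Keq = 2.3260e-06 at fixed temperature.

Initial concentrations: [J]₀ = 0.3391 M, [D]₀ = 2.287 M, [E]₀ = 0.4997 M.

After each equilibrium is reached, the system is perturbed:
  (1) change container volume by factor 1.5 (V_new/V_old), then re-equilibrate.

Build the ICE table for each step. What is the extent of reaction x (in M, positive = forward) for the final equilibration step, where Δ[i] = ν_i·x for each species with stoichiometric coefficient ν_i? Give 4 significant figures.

Q₀ = 0.4745 vs Keq = 2.3260e-06 ⇒ Q>K, reverse
Step 1:
                  J         D         E
  Initial    0.3391     2.287    0.4997
  Change     0.3241     0.162   -0.4861
  Equil      0.6632     2.449   0.01358
  solve Keq expr → x = -0.162; check Q = 2.3260e-06
Then change container volume by factor 1.5 (V_new/V_old).
Step 2:
                  J         D         E
  Initial    0.4421     1.633  0.009054
  Change          0         0         0
  Equil      0.4421     1.633  0.009054
  solve Keq expr → x = 0; check Q = 2.3260e-06

x = 0 M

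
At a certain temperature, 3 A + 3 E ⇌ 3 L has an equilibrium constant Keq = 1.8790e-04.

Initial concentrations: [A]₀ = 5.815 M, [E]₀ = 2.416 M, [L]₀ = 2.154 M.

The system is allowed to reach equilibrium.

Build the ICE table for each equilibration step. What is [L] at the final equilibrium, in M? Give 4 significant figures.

[L]_eq = 1.268 M

Q₀ = 0.003604 vs Keq = 1.8790e-04 ⇒ Q>K, reverse
Step 1:
                  A         E         L
  init        5.815     2.416     2.154
  Δ          0.8864    0.8864   -0.8864
  eq          6.701     3.302     1.268
  solve Keq expr → x = -0.2955; check Q = 1.8790e-04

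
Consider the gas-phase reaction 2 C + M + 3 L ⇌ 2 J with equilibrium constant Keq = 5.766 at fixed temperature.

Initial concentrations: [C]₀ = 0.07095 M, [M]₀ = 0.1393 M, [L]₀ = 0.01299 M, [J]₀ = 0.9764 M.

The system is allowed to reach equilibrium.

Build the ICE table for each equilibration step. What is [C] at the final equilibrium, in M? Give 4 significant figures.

[C]_eq = 0.547 M

Q₀ = 6.2026e+08 vs Keq = 5.766 ⇒ Q>K, reverse
Step 1:
                    C           M           L           J
  I           0.07095      0.1393     0.01299      0.9764
  C            0.4761       0.238      0.7141     -0.4761
  E             0.547      0.3773      0.7271      0.5003
  solve Keq expr → x = -0.238; check Q = 5.766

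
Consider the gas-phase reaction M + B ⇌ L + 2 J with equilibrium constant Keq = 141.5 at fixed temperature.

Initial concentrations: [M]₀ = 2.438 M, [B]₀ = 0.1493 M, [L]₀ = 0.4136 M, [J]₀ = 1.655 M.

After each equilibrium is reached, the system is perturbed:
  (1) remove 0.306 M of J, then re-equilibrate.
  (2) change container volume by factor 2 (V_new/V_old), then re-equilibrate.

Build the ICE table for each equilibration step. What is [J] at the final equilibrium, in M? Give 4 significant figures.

[J]_eq = 0.8215 M

Q₀ = 3.112 vs Keq = 141.5 ⇒ Q<K, forward
Step 1:
                  M         B         L         J
  Initial     2.438    0.1493    0.4136     1.655
  Change    -0.1428   -0.1428    0.1428    0.2857
  Equil       2.295  0.006453    0.5564     1.941
  solve Keq expr → x = 0.1428; check Q = 141.5
Then remove 0.306 M of J.
Step 2:
                  M         B         L         J
  Initial     2.295  0.006453    0.5564     1.635
  Change  -0.001835 -0.001835  0.001835   0.00367
  Equil       2.293  0.004618    0.5583     1.638
  solve Keq expr → x = 0.001835; check Q = 141.5
Then change container volume by factor 2 (V_new/V_old).
Step 3:
                  M         B         L         J
  Initial     1.147  0.002309    0.2791    0.8192
  Change  -0.001142 -0.001142  0.001142  0.002284
  Equil       1.146  0.001167    0.2803    0.8215
  solve Keq expr → x = 0.001142; check Q = 141.5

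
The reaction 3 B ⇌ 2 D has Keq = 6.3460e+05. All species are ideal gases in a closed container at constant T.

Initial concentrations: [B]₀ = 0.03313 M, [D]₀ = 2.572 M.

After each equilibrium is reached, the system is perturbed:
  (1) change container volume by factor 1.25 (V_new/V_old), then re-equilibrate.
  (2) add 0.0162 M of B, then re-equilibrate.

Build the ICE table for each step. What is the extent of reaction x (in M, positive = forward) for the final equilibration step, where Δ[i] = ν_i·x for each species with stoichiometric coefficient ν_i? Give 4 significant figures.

x = 0.005378 M

Q₀ = 1.8192e+05 vs Keq = 6.3460e+05 ⇒ Q<K, forward
Step 1:
                    B           D
  Initial     0.03313       2.572
  Change     -0.01124    0.007495
  Equil       0.02189       2.579
  solve Keq expr → x = 0.003748; check Q = 6.3460e+05
Then change container volume by factor 1.25 (V_new/V_old).
Step 2:
                    B           D
  Initial     0.01751       2.064
  Change     0.001347 -8.9772e-04
  Equil       0.01886       2.063
  solve Keq expr → x = -4.4886e-04; check Q = 6.3460e+05
Then add 0.0162 M of B.
Step 3:
                    B           D
  Initial     0.03506       2.063
  Change     -0.01613     0.01076
  Equil       0.01892       2.073
  solve Keq expr → x = 0.005378; check Q = 6.3460e+05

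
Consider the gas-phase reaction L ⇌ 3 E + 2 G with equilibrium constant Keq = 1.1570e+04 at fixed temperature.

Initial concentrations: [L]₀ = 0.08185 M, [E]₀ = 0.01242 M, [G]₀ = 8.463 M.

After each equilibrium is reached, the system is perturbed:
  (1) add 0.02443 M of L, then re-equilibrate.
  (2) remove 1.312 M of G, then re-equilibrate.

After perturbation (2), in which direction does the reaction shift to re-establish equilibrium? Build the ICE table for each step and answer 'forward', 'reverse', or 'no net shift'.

Q₀ = 0.001676 vs Keq = 1.1570e+04 ⇒ Q<K, forward
Step 1:
                    L           E           G
  Initial     0.08185     0.01242       8.463
  Change     -0.08174      0.2452      0.1635
  Equil    1.1000e-04      0.2576       8.626
  solve Keq expr → x = 0.08174; check Q = 1.1570e+04
Then add 0.02443 M of L.
Step 2:
                    L           E           G
  Initial     0.02454      0.2576       8.626
  Change     -0.02431     0.07292     0.04861
  Equil    2.3493e-04      0.3306       8.675
  solve Keq expr → x = 0.02431; check Q = 1.1570e+04
Then remove 1.312 M of G.
Step 3:
                    L           E           G
  Initial  2.3493e-04      0.3306       7.363
  Change  -6.5381e-05  1.9614e-04  1.3076e-04
  Equil    1.6955e-04      0.3308       7.363
  solve Keq expr → x = 6.5381e-05; check Q = 1.1570e+04

Direction: forward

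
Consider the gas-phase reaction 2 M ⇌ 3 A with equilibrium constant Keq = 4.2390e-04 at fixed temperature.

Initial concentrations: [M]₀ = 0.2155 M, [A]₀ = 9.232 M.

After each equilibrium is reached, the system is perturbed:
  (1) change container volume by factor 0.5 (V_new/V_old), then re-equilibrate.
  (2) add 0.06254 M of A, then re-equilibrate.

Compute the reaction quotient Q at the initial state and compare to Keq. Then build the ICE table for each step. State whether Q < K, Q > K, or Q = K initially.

Q₀ = 1.6943e+04; Q > K (proceeds reverse)

Q₀ = 1.6943e+04 vs Keq = 4.2390e-04 ⇒ Q>K, reverse
Step 1:
                    M           A
  I            0.2155       9.232
  C             5.986      -8.978
  E             6.201      0.2536
  solve Keq expr → x = -2.993; check Q = 4.2390e-04
Then change container volume by factor 0.5 (V_new/V_old).
Step 2:
                    M           A
  I              12.4      0.5071
  C           0.06875     -0.1031
  E             12.47       0.404
  solve Keq expr → x = -0.03438; check Q = 4.2390e-04
Then add 0.06254 M of A.
Step 3:
                    M           A
  I             12.47      0.4665
  C            0.0411    -0.06165
  E             12.51      0.4049
  solve Keq expr → x = -0.02055; check Q = 4.2390e-04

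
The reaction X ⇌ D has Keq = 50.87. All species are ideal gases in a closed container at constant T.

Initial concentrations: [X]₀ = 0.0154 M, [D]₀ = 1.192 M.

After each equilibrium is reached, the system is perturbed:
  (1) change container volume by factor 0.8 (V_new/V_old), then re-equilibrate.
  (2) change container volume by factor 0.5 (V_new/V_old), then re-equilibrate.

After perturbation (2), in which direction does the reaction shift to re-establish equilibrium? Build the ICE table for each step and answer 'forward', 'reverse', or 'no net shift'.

Q₀ = 77.4 vs Keq = 50.87 ⇒ Q>K, reverse
Step 1:
                    X           D
  init         0.0154       1.192
  Δ          0.007877   -0.007877
  eq          0.02328       1.184
  solve Keq expr → x = -0.007877; check Q = 50.87
Then change container volume by factor 0.8 (V_new/V_old).
Step 2:
                    X           D
  init         0.0291        1.48
  Δ                 0           0
  eq           0.0291        1.48
  solve Keq expr → x = 0; check Q = 50.87
Then change container volume by factor 0.5 (V_new/V_old).
Step 3:
                    X           D
  init        0.05819        2.96
  Δ                 0           0
  eq          0.05819        2.96
  solve Keq expr → x = 0; check Q = 50.87

Direction: no net shift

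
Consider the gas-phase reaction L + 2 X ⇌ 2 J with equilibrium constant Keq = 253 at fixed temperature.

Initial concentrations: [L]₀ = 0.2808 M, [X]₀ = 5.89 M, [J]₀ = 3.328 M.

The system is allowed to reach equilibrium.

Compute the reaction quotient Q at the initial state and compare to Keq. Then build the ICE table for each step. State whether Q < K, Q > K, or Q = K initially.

Q₀ = 1.137; Q < K (proceeds forward)

Q₀ = 1.137 vs Keq = 253 ⇒ Q<K, forward
Step 1:
                   L          X          J
  init        0.2808       5.89      3.328
  Δ          -0.2787    -0.5574     0.5574
  eq        0.002098      5.333      3.885
  solve Keq expr → x = 0.2787; check Q = 253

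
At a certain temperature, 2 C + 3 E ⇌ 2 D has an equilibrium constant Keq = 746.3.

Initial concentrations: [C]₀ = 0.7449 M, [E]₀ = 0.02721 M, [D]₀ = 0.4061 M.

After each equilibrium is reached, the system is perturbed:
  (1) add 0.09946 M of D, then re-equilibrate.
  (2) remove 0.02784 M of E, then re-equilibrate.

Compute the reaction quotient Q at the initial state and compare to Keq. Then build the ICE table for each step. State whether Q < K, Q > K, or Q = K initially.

Q₀ = 1.4753e+04; Q > K (proceeds reverse)

Q₀ = 1.4753e+04 vs Keq = 746.3 ⇒ Q>K, reverse
Step 1:
                   C          E          D
  Initial     0.7449    0.02721     0.4061
  Change     0.02755    0.04132   -0.02755
  Equil       0.7724    0.06853     0.3786
  solve Keq expr → x = -0.01377; check Q = 746.3
Then add 0.09946 M of D.
Step 2:
                   C          E          D
  Initial     0.7724    0.06853      0.478
  Change    0.006864     0.0103  -0.006864
  Equil       0.7793    0.07882     0.4712
  solve Keq expr → x = -0.003432; check Q = 746.3
Then remove 0.02784 M of E.
Step 3:
                   C          E          D
  Initial     0.7793    0.05098     0.4712
  Change      0.0166     0.0249    -0.0166
  Equil       0.7959    0.07589     0.4545
  solve Keq expr → x = -0.008301; check Q = 746.3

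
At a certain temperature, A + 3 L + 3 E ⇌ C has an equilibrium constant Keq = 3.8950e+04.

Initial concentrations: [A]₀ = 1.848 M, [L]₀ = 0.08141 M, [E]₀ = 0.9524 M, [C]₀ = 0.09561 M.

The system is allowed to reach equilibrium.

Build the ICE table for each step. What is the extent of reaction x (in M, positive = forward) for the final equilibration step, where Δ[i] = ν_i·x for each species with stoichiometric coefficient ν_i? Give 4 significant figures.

x = 0.02267 M

Q₀ = 111 vs Keq = 3.8950e+04 ⇒ Q<K, forward
Step 1:
                  A         L         E         C
  init        1.848   0.08141    0.9524   0.09561
  Δ        -0.02267  -0.06801  -0.06801   0.02267
  eq          1.825    0.0134    0.8844    0.1183
  solve Keq expr → x = 0.02267; check Q = 3.8950e+04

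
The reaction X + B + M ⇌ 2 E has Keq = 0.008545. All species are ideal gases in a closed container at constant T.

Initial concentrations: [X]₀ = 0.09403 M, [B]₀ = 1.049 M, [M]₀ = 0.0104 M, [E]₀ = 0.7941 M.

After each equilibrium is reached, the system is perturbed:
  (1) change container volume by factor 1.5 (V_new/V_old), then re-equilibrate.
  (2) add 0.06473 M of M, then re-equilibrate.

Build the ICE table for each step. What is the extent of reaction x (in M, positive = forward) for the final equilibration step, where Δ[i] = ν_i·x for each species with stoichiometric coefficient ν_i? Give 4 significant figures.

Q₀ = 614.7 vs Keq = 0.008545 ⇒ Q>K, reverse
Step 1:
                    X           B           M           E
  init        0.09403       1.049      0.0104      0.7941
  Δ            0.3737      0.3737      0.3737     -0.7474
  eq           0.4677       1.423      0.3841     0.04673
  solve Keq expr → x = -0.3737; check Q = 0.008545
Then change container volume by factor 1.5 (V_new/V_old).
Step 2:
                    X           B           M           E
  init         0.3118      0.9485      0.2561     0.03115
  Δ          0.002717    0.002717    0.002717   -0.005434
  eq           0.3145      0.9512      0.2588     0.02572
  solve Keq expr → x = -0.002717; check Q = 0.008545
Then add 0.06473 M of M.
Step 3:
                    X           B           M           E
  init         0.3145      0.9512      0.3235     0.02572
  Δ         -0.001443   -0.001443   -0.001443    0.002886
  eq           0.3131      0.9497      0.3221     0.02861
  solve Keq expr → x = 0.001443; check Q = 0.008545

x = 0.001443 M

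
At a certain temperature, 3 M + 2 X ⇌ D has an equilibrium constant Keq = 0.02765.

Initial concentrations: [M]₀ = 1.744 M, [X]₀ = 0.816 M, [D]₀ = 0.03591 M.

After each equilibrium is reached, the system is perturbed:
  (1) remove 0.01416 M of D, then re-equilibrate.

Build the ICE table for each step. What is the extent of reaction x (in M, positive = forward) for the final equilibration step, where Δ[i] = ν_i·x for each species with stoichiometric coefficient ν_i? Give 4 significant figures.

x = 0.008228 M

Q₀ = 0.01017 vs Keq = 0.02765 ⇒ Q<K, forward
Step 1:
                    M           X           D
  Initial       1.744       0.816     0.03591
  Change     -0.09956    -0.06637     0.03319
  Equil         1.644      0.7496      0.0691
  solve Keq expr → x = 0.03319; check Q = 0.02765
Then remove 0.01416 M of D.
Step 2:
                    M           X           D
  Initial       1.644      0.7496     0.05494
  Change     -0.02468    -0.01646    0.008228
  Equil          1.62      0.7332     0.06316
  solve Keq expr → x = 0.008228; check Q = 0.02765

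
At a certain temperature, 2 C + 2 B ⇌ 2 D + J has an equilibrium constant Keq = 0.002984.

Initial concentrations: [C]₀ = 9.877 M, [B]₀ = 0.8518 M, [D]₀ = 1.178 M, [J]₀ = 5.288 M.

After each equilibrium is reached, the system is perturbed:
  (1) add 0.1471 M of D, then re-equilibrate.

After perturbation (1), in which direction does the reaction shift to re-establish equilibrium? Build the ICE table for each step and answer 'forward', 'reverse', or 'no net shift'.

Q₀ = 0.1037 vs Keq = 0.002984 ⇒ Q>K, reverse
Step 1:
                  C         B         D         J
  I           9.877    0.8518     1.178     5.288
  C          0.7564    0.7564   -0.7564   -0.3782
  E           10.63     1.608    0.4216      4.91
  solve Keq expr → x = -0.3782; check Q = 0.002984
Then add 0.1471 M of D.
Step 2:
                  C         B         D         J
  I           10.63     1.608    0.5687      4.91
  C          0.1108    0.1108   -0.1108  -0.05539
  E           10.74     1.719    0.4579     4.854
  solve Keq expr → x = -0.05539; check Q = 0.002984

Direction: reverse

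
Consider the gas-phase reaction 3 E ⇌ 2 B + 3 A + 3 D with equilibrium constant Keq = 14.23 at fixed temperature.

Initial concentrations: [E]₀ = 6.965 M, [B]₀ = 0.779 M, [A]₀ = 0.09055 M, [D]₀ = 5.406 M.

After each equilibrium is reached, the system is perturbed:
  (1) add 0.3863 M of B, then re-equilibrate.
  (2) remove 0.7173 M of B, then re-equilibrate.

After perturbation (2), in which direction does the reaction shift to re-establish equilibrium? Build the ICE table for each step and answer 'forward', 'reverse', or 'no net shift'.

Q₀ = 2.1067e-04 vs Keq = 14.23 ⇒ Q<K, forward
Step 1:
                    E           B           A           D
  Initial       6.965       0.779     0.09055       5.406
  Change       -1.342      0.8946       1.342       1.342
  Equil         5.623       1.674       1.433       6.748
  solve Keq expr → x = 0.4473; check Q = 14.23
Then add 0.3863 M of B.
Step 2:
                    E           B           A           D
  Initial       5.623        2.06       1.433       6.748
  Change       0.1089    -0.07261     -0.1089     -0.1089
  Equil         5.732       1.987       1.324       6.639
  solve Keq expr → x = -0.0363; check Q = 14.23
Then remove 0.7173 M of B.
Step 3:
                    E           B           A           D
  Initial       5.732        1.27       1.324       6.639
  Change      -0.2201      0.1467      0.2201      0.2201
  Equil         5.512       1.417       1.544       6.859
  solve Keq expr → x = 0.07337; check Q = 14.23

Direction: forward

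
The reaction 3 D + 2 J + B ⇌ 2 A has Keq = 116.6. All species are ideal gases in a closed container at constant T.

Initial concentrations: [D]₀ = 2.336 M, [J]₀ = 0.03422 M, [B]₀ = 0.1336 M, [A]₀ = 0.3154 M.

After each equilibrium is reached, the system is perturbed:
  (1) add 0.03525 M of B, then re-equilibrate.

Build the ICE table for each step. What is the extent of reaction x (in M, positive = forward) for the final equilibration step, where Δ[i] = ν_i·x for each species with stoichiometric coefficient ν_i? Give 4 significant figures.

x = 0.001217 M

Q₀ = 49.88 vs Keq = 116.6 ⇒ Q<K, forward
Step 1:
                   D          J          B          A
  Initial      2.336    0.03422     0.1336     0.3154
  Change     -0.0156    -0.0104  -0.005199     0.0104
  Equil         2.32    0.02382     0.1284     0.3258
  solve Keq expr → x = 0.005199; check Q = 116.6
Then add 0.03525 M of B.
Step 2:
                   D          J          B          A
  Initial       2.32    0.02382     0.1637     0.3258
  Change    -0.00365  -0.002433  -0.001217   0.002433
  Equil        2.317    0.02139     0.1624     0.3282
  solve Keq expr → x = 0.001217; check Q = 116.6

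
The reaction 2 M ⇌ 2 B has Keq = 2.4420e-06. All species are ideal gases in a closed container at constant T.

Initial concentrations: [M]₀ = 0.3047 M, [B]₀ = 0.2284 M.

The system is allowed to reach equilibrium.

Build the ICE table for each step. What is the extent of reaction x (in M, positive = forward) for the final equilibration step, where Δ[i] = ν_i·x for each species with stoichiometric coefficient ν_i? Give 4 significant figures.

Q₀ = 0.5619 vs Keq = 2.4420e-06 ⇒ Q>K, reverse
Step 1:
                   M          B
  init        0.3047     0.2284
  Δ           0.2276    -0.2276
  eq          0.5323 8.3177e-04
  solve Keq expr → x = -0.1138; check Q = 2.4420e-06

x = -0.1138 M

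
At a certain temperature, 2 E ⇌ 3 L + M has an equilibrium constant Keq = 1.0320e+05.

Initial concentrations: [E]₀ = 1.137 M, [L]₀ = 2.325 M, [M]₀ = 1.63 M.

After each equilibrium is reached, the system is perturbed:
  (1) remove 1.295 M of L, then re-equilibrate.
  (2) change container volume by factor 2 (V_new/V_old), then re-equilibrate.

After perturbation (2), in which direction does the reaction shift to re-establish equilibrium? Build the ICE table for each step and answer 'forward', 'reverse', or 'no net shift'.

Q₀ = 15.85 vs Keq = 1.0320e+05 ⇒ Q<K, forward
Step 1:
                  E         L         M
  Initial     1.137     2.325      1.63
  Change     -1.101     1.651    0.5503
  Equil     0.03644     3.976      2.18
  solve Keq expr → x = 0.5503; check Q = 1.0320e+05
Then remove 1.295 M of L.
Step 2:
                  E         L         M
  Initial   0.03644     2.681      2.18
  Change   -0.01595   0.02393  0.007977
  Equil     0.02048     2.705     2.188
  solve Keq expr → x = 0.007977; check Q = 1.0320e+05
Then change container volume by factor 2 (V_new/V_old).
Step 3:
                  E         L         M
  Initial   0.01024     1.352     1.094
  Change  -0.005072  0.007607  0.002536
  Equil     0.00517      1.36     1.097
  solve Keq expr → x = 0.002536; check Q = 1.0320e+05

Direction: forward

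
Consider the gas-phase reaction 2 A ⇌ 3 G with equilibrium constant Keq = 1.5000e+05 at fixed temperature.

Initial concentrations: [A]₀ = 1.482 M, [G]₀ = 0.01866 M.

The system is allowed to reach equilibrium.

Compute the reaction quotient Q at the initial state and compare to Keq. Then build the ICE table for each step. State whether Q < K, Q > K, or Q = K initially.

Q₀ = 2.9583e-06 vs Keq = 1.5000e+05 ⇒ Q<K, forward
Step 1:
                   A          G
  I            1.482    0.01866
  C           -1.473       2.21
  E         0.008591      2.229
  solve Keq expr → x = 0.7367; check Q = 1.5000e+05

Q₀ = 2.9583e-06; Q < K (proceeds forward)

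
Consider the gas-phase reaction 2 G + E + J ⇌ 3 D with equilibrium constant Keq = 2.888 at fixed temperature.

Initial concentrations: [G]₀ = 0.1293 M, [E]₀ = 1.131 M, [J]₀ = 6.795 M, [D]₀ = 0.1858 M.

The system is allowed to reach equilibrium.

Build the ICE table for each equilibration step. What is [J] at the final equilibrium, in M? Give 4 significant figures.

Q₀ = 0.04992 vs Keq = 2.888 ⇒ Q<K, forward
Step 1:
                  G         E         J         D
  I          0.1293     1.131     6.795    0.1858
  C        -0.08985  -0.04493  -0.04493    0.1348
  E         0.03945     1.086      6.75    0.3206
  solve Keq expr → x = 0.04493; check Q = 2.888

[J]_eq = 6.75 M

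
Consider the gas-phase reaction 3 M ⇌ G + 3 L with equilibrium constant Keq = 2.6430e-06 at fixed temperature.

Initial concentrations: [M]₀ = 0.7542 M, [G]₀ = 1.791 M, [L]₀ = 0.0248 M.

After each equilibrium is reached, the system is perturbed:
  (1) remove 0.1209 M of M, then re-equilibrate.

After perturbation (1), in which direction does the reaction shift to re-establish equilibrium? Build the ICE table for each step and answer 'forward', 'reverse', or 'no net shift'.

Q₀ = 6.3678e-05 vs Keq = 2.6430e-06 ⇒ Q>K, reverse
Step 1:
                   M          G          L
  init        0.7542      1.791     0.0248
  Δ          0.01602  -0.005341   -0.01602
  eq          0.7702      1.786   0.008778
  solve Keq expr → x = -0.005341; check Q = 2.6430e-06
Then remove 0.1209 M of M.
Step 2:
                   M          G          L
  init        0.6493      1.786   0.008778
  Δ         0.001362 -4.5389e-04  -0.001362
  eq          0.6507      1.785   0.007416
  solve Keq expr → x = -4.5389e-04; check Q = 2.6430e-06

Direction: reverse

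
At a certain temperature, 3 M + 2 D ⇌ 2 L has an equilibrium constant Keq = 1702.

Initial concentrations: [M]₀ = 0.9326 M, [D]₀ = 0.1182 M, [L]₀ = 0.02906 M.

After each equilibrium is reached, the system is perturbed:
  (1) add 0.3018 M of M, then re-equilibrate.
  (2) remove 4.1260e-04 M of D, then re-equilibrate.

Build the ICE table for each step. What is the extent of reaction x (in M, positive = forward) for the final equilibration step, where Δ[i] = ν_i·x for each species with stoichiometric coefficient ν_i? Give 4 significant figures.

x = -2.0051e-04 M

Q₀ = 0.07452 vs Keq = 1702 ⇒ Q<K, forward
Step 1:
                   M          D          L
  init        0.9326     0.1182    0.02906
  Δ          -0.1695     -0.113      0.113
  eq          0.7631   0.005167     0.1421
  solve Keq expr → x = 0.05652; check Q = 1702
Then add 0.3018 M of M.
Step 2:
                   M          D          L
  init         1.065   0.005167     0.1421
  Δ        -0.002964  -0.001976   0.001976
  eq           1.062   0.003191     0.1441
  solve Keq expr → x = 9.8797e-04; check Q = 1702
Then remove 4.1260e-04 M of D.
Step 3:
                   M          D          L
  init         1.062   0.002779     0.1441
  Δ       6.0152e-04 4.0101e-04 -4.0101e-04
  eq           1.062    0.00318     0.1437
  solve Keq expr → x = -2.0051e-04; check Q = 1702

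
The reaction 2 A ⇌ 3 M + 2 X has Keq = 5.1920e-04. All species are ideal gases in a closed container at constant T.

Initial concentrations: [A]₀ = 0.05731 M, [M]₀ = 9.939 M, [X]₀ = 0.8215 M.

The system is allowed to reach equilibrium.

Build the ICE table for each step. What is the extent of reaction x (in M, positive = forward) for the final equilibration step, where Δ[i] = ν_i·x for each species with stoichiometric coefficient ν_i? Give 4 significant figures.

Q₀ = 2.0174e+05 vs Keq = 5.1920e-04 ⇒ Q>K, reverse
Step 1:
                   A          M          X
  Initial    0.05731      9.939     0.8215
  Change      0.8207     -1.231    -0.8207
  Equil        0.878      8.708 7.7858e-04
  solve Keq expr → x = -0.4104; check Q = 5.1920e-04

x = -0.4104 M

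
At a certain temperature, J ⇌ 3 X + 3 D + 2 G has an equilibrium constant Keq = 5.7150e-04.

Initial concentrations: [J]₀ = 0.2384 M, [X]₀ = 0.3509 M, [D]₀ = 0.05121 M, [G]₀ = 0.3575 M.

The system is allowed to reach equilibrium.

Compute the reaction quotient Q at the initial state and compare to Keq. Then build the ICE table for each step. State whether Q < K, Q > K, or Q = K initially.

Q₀ = 3.1107e-06 vs Keq = 5.7150e-04 ⇒ Q<K, forward
Step 1:
                   J          X          D          G
  init        0.2384     0.3509    0.05121     0.3575
  Δ         -0.04144     0.1243     0.1243    0.08288
  eq           0.197     0.4752     0.1755     0.4404
  solve Keq expr → x = 0.04144; check Q = 5.7150e-04

Q₀ = 3.1107e-06; Q < K (proceeds forward)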